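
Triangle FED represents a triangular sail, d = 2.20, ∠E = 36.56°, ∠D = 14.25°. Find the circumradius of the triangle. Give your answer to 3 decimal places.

The third angle is ∠F = 180° − ∠E − ∠D = 129.19°.
Law of sines: f = d·sin F/sin D ≈ 6.9271.
Law of sines: e = d·sin E/sin D ≈ 5.3238.
Circumradius = d/(2 sin D) ≈ 4.4688.

4.469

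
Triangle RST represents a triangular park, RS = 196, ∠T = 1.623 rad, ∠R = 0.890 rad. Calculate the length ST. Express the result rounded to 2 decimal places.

The third angle is ∠S = π − ∠T − ∠R = 0.629 rad.
Law of sines: ST = RS·sin R/sin T ≈ 152.51.

152.51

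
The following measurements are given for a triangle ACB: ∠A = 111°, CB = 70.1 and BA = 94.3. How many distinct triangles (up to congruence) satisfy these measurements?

BA·sin A = 94.3·sin(111°) ≈ 88.04.
Since ∠A is not acute, a triangle exists only if CB > BA; here CB ≤ BA, so there is no triangle.

0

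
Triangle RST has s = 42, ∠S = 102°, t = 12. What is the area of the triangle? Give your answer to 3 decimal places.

Law of sines: sin T = t·sin S/s ≈ 0.27947.
Since s ≥ t, only the acute value applies: ∠T ≈ 16.23°.
Then ∠R = 180° − ∠S − ∠T ≈ 61.77°.
Law of sines gives r = s·sin R/sin S ≈ 37.832.
Area = ½·s·t·sin R ≈ 222.03.

222.029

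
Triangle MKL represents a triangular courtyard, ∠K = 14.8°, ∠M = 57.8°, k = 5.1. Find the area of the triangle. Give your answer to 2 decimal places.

41.11

The third angle is ∠L = 180° − ∠M − ∠K = 107.40°.
Law of sines: m = k·sin M/sin K ≈ 16.894.
Law of sines: l = k·sin L/sin K ≈ 19.052.
Area = ½·k·m·sin L ≈ 41.109.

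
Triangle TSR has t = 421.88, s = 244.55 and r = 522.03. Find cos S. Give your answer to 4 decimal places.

By the law of cosines, cos S = (r² + t² − s²) / (2·r·t) ≈ 0.88700, so ∠S ≈ 27.50°.

0.8870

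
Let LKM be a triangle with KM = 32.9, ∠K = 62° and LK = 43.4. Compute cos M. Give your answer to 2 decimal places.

By the law of cosines, ML² = LK² + KM² − 2·LK·KM·cos K = 1625.3, so ML ≈ 40.315.
Law of cosines again: cos M = (KM² + ML² − LK²)/(2·KM·ML) ≈ 0.31068, so ∠M ≈ 71.90°.

cos M ≈ 0.31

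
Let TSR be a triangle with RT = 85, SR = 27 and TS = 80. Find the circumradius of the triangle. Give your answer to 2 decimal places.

42.51

By the law of cosines, cos T = (RT² + TS² − SR²) / (2·RT·TS) ≈ 0.94824, so ∠T ≈ 18.52°.
Circumradius = SR/(2 sin T) ≈ 42.51.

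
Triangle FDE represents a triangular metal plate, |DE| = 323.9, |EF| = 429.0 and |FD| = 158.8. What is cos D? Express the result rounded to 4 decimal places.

By the law of cosines, cos D = (|FD|² + |DE|² − |EF|²) / (2·|FD|·|DE|) ≈ -0.52408, so ∠D ≈ 121.61°.

cos D ≈ -0.5241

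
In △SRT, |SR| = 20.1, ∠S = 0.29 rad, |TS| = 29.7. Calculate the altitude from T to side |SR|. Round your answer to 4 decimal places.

h_T ≈ 8.4928

By the law of cosines, |RT|² = |TS|² + |SR|² − 2·|TS|·|SR|·cos S = 142.01, so |RT| ≈ 11.917.
Area = ½·|TS|·|SR|·sin S ≈ 85.352.
The altitude from T has length 2·area/|SR| ≈ 8.4928.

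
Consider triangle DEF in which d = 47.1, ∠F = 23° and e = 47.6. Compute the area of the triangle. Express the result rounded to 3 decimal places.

Area = ½·d·e·sin F ≈ 438.

438.002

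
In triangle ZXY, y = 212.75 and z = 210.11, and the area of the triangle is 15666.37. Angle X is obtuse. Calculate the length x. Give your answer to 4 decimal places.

391.3717

From area = ½·y·z·sin X, we get sin X = 2·area/(y·z) ≈ 0.70094.
Taking the obtuse solution, ∠X ≈ 135.50°.
Law of cosines then gives x ≈ 391.37.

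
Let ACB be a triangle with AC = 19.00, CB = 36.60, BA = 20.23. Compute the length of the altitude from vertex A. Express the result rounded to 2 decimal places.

Semiperimeter s = (36.6 + 20.23 + 19)/2 = 37.915.
Heron's formula: area = √(37.915·1.315·17.685·18.915) ≈ 129.14.
The altitude from A has length 2·area/CB ≈ 7.057.

h_A ≈ 7.06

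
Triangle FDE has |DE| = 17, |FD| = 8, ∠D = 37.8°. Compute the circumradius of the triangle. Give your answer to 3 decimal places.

9.586

By the law of cosines, |EF|² = |FD|² + |DE|² − 2·|FD|·|DE|·cos D = 138.08, so |EF| ≈ 11.751.
Area = ½·|FD|·|DE|·sin D ≈ 41.678.
Circumradius = |EF|/(2 sin D) ≈ 9.586.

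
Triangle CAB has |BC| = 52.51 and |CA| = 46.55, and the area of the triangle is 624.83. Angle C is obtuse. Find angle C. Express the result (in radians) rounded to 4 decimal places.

From area = ½·|BC|·|CA|·sin C, we get sin C = 2·area/(|BC|·|CA|) ≈ 0.51125.
Taking the obtuse solution, ∠C ≈ 2.6050 rad.

∠C ≈ 2.6050 rad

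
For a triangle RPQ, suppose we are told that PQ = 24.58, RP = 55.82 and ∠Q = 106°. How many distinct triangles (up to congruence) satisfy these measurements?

PQ·sin Q = 24.58·sin(106°) ≈ 23.63.
Since ∠Q is not acute, a triangle exists only if RP > PQ; here RP > PQ, so there is exactly one triangle.

1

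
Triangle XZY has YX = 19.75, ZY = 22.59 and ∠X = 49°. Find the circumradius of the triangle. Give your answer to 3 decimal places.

R ≈ 14.966

Law of sines: sin Z = YX·sin X/ZY ≈ 0.65983.
Since ZY ≥ YX, only the acute value applies: ∠Z ≈ 41.29°.
Then ∠Y = 180° − ∠X − ∠Z ≈ 89.71°.
Law of sines gives XZ = ZY·sin Y/sin X ≈ 29.932.
Circumradius = ZY/(2 sin X) ≈ 14.966.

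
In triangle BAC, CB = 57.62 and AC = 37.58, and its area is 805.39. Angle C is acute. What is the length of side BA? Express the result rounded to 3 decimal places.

42.873

From area = ½·AC·CB·sin C, we get sin C = 2·area/(AC·CB) ≈ 0.74389.
Taking the acute solution, ∠C ≈ 48.06°.
Law of cosines then gives BA ≈ 42.873.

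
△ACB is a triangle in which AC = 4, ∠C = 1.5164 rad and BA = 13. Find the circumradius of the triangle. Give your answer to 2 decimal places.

Law of sines: sin B = AC·sin C/BA ≈ 0.30724.
Since BA ≥ AC, only the acute value applies: ∠B ≈ 0.3123 rad.
Then ∠A = π − ∠C − ∠B ≈ 1.3129 rad.
Law of sines gives CB = BA·sin A/sin C ≈ 12.589.
Circumradius = BA/(2 sin C) ≈ 6.5096.

R ≈ 6.51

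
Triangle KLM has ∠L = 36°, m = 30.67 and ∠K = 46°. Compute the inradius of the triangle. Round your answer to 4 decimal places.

The third angle is ∠M = 180° − ∠K − ∠L = 98.00°.
Law of sines: k = m·sin K/sin M ≈ 22.279.
Law of sines: l = m·sin L/sin M ≈ 18.205.
Area = ½·m·k·sin L ≈ 200.82.
Semiperimeter s = (22.279+18.205+30.67)/2 = 35.577.
Inradius = area/s = 200.82/35.577 ≈ 5.6446.

r ≈ 5.6446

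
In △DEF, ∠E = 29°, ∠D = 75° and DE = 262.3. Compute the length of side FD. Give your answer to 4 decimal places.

The third angle is ∠F = 180° − ∠D − ∠E = 76.00°.
Law of sines: FD = DE·sin E/sin F ≈ 131.06.

131.0586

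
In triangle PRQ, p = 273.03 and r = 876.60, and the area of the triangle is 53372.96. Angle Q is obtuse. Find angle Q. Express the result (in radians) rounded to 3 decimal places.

From area = ½·p·r·sin Q, we get sin Q = 2·area/(p·r) ≈ 0.44600.
Taking the obtuse solution, ∠Q ≈ 2.6793 rad.

2.679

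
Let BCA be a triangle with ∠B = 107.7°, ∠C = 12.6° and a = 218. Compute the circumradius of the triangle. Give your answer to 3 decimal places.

The third angle is ∠A = 180° − ∠B − ∠C = 59.70°.
Law of sines: b = a·sin B/sin A ≈ 240.54.
Law of sines: c = a·sin C/sin A ≈ 55.079.
Circumradius = a/(2 sin A) ≈ 126.25.

R ≈ 126.246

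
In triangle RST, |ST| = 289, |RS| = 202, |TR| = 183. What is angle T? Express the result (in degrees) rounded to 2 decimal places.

43.91

By the law of cosines, cos T = (|ST|² + |TR|² − |RS|²) / (2·|ST|·|TR|) ≈ 0.72046, so ∠T ≈ 43.91°.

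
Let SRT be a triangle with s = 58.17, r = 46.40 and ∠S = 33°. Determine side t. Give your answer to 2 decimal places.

91.31

Law of sines: sin R = r·sin S/s ≈ 0.43444.
Since s ≥ r, only the acute value applies: ∠R ≈ 25.75°.
Then ∠T = 180° − ∠S − ∠R ≈ 121.25°.
Law of sines gives t = s·sin T/sin S ≈ 91.308.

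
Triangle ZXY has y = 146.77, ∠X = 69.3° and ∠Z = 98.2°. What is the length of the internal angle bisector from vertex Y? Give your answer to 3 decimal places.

t_Y ≈ 648.360

The third angle is ∠Y = 180° − ∠Z − ∠X = 12.50°.
Law of sines: z = y·sin Z/sin Y ≈ 671.18.
Law of sines: x = y·sin X/sin Y ≈ 634.33.
The bisector from Y has length 2·z·x·cos(∠Y/2)/(z+x) ≈ 648.36.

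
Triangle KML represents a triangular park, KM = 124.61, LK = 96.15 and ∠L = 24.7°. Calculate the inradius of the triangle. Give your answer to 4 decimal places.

Law of sines: sin M = LK·sin L/KM ≈ 0.32243.
Since KM ≥ LK, only the acute value applies: ∠M ≈ 18.81°.
Then ∠K = 180° − ∠L − ∠M ≈ 136.49°.
Law of sines gives ML = KM·sin K/sin L ≈ 205.31.
Area = ½·KM·LK·sin K ≈ 4124.4.
Semiperimeter s = (205.31+96.15+124.61)/2 = 213.03.
Inradius = area/s = 4124.4/213.03 ≈ 19.36.

r ≈ 19.3604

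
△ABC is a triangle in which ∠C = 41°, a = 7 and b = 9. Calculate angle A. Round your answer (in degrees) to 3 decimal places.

By the law of cosines, c² = a² + b² − 2·a·b·cos C = 34.907, so c ≈ 5.9082.
Law of cosines again: cos A = (b² + c² − a²)/(2·b·c) ≈ 0.62913, so ∠A ≈ 51.01°.

51.014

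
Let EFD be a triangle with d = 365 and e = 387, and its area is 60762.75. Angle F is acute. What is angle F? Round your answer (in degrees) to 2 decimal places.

∠F ≈ 59.35°

From area = ½·d·e·sin F, we get sin F = 2·area/(d·e) ≈ 0.86033.
Taking the acute solution, ∠F ≈ 59.35°.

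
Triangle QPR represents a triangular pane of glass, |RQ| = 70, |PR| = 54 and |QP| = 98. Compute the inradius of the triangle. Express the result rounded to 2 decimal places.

16.54

Semiperimeter s = (54 + 70 + 98)/2 = 111.
Heron's formula: area = √(111·57·41·13) ≈ 1836.4.
Inradius = area/s = 1836.4/111 ≈ 16.544.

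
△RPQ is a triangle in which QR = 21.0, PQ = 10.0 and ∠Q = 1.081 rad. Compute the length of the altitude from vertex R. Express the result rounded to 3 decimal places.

By the law of cosines, RP² = PQ² + QR² − 2·PQ·QR·cos Q = 343.41, so RP ≈ 18.531.
Area = ½·PQ·QR·sin Q ≈ 92.655.
The altitude from R has length 2·area/PQ ≈ 18.531.

h_R ≈ 18.531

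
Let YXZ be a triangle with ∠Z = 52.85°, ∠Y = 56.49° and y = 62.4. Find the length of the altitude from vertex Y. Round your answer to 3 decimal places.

The third angle is ∠X = 180° − ∠Z − ∠Y = 70.66°.
Law of sines: x = y·sin X/sin Y ≈ 70.616.
Law of sines: z = y·sin Z/sin Y ≈ 59.651.
Area = ½·y·x·sin Z ≈ 1756.1.
The altitude from Y has length 2·area/y ≈ 56.285.

h_Y ≈ 56.285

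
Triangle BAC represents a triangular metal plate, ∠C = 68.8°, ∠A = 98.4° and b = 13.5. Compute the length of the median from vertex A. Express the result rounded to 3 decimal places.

m_A ≈ 28.221

The third angle is ∠B = 180° − ∠A − ∠C = 12.80°.
Law of sines: a = b·sin A/sin B ≈ 60.281.
Law of sines: c = b·sin C/sin B ≈ 56.811.
Median from A: ½√(2·c² + 2·b² − a²) ≈ 28.221.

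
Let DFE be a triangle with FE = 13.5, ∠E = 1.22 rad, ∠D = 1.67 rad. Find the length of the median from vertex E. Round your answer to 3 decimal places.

The third angle is ∠F = π − ∠E − ∠D = 0.252 rad.
Law of sines: ED = FE·sin F/sin D ≈ 3.3774.
Law of sines: DF = FE·sin E/sin D ≈ 12.74.
Median from E: ½√(2·FE² + 2·ED² − DF²) ≈ 7.4999.

7.500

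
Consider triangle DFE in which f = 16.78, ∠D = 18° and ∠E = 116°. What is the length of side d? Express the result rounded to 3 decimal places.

The third angle is ∠F = 180° − ∠E − ∠D = 46.00°.
Law of sines: d = f·sin D/sin F ≈ 7.2084.

7.208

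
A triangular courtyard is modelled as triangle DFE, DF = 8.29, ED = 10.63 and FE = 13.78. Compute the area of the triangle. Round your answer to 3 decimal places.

44.014

Semiperimeter s = (13.78 + 10.63 + 8.29)/2 = 16.35.
Heron's formula: area = √(16.35·2.57·5.72·8.06) ≈ 44.014.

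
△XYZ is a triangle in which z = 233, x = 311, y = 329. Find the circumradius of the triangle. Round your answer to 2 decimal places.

By the law of cosines, cos X = (y² + z² − x²) / (2·y·z) ≈ 0.42924, so ∠X ≈ 1.127 rad.
Circumradius = x/(2 sin X) ≈ 172.17.

172.17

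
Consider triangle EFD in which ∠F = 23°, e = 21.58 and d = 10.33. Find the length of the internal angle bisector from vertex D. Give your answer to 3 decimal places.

t_D ≈ 15.804

By the law of cosines, f² = d² + e² − 2·d·e·cos F = 162, so f ≈ 12.728.
Law of cosines again: cos D = (e² + f² − d²)/(2·e·f) ≈ 0.94839, so ∠D ≈ 18.49°.
The bisector from D has length 2·e·f·cos(∠D/2)/(e+f) ≈ 15.804.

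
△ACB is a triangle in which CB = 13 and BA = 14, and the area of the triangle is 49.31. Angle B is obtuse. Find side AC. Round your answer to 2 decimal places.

25.90

From area = ½·CB·BA·sin B, we get sin B = 2·area/(CB·BA) ≈ 0.54187.
Taking the obtuse solution, ∠B ≈ 147.19°.
Law of cosines then gives AC ≈ 25.902.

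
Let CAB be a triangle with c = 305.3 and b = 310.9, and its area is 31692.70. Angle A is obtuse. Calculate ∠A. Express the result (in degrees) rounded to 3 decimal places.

∠A ≈ 138.103°

From area = ½·b·c·sin A, we get sin A = 2·area/(b·c) ≈ 0.66779.
Taking the obtuse solution, ∠A ≈ 138.10°.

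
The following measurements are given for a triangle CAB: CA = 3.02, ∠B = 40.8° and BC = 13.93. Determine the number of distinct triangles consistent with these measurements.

0

BC·sin B = 13.93·sin(40.8°) ≈ 9.102.
Since CA = 3.02 < 9.102 = BC sin B, no triangle exists.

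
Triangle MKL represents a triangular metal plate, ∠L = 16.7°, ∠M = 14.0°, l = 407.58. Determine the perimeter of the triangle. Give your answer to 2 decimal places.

The third angle is ∠K = 180° − ∠L − ∠M = 149.30°.
Law of sines: m = l·sin M/sin L ≈ 343.13.
Law of sines: k = l·sin K/sin L ≈ 724.13.
Semiperimeter s = (343.13+724.13+407.58)/2 = 737.42.
Perimeter = 343.13 + 724.13 + 407.58 = 1474.8.

perimeter ≈ 1474.84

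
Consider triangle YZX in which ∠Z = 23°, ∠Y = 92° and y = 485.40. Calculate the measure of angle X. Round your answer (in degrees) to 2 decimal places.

The third angle is ∠X = 180° − ∠Y − ∠Z = 65.00°.

∠X ≈ 65.00°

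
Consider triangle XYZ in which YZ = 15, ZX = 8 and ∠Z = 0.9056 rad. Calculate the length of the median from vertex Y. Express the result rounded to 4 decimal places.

12.9203

By the law of cosines, XY² = YZ² + ZX² − 2·YZ·ZX·cos Z = 140.87, so XY ≈ 11.869.
Median from Y: ½√(2·XY² + 2·YZ² − ZX²) ≈ 12.92.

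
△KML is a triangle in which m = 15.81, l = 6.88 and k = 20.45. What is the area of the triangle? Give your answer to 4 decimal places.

45.2123

Semiperimeter s = (20.45 + 15.81 + 6.88)/2 = 21.57.
Heron's formula: area = √(21.57·1.12·5.76·14.69) ≈ 45.212.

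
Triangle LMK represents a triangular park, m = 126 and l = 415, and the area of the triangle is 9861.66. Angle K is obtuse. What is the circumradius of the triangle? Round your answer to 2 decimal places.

R ≈ 707.62

From area = ½·l·m·sin K, we get sin K = 2·area/(l·m) ≈ 0.37719.
Taking the obtuse solution, ∠K ≈ 2.755 rad.
Law of cosines then gives k ≈ 533.81.
Circumradius = k/(2 sin K) ≈ 707.62.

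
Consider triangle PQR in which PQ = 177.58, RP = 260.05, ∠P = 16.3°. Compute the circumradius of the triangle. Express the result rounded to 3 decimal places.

182.665

By the law of cosines, QR² = RP² + PQ² − 2·RP·PQ·cos P = 10514, so QR ≈ 102.54.
Area = ½·RP·PQ·sin P ≈ 6480.5.
Circumradius = QR/(2 sin P) ≈ 182.67.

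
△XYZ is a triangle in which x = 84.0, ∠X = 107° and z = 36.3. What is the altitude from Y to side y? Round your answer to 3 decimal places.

34.714

Law of sines: sin Z = z·sin X/x ≈ 0.41326.
Since x ≥ z, only the acute value applies: ∠Z ≈ 24.41°.
Then ∠Y = 180° − ∠X − ∠Z ≈ 48.59°.
Law of sines gives y = x·sin Y/sin X ≈ 65.878.
Area = ½·x·z·sin Y ≈ 1143.4.
The altitude from Y has length 2·area/y ≈ 34.714.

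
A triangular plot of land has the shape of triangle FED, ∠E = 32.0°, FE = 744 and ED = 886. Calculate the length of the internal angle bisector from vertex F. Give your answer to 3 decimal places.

By the law of cosines, DF² = FE² + ED² − 2·FE·ED·cos E = 2.2049e+05, so DF ≈ 469.57.
Law of cosines again: cos F = (DF² + FE² − ED²)/(2·DF·FE) ≈ -0.01570, so ∠F ≈ 90.90°.
The bisector from F has length 2·DF·FE·cos(∠F/2)/(DF+FE) ≈ 403.91.

t_F ≈ 403.911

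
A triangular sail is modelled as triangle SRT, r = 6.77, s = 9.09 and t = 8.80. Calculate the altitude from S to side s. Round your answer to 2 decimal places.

Semiperimeter p = (9.09 + 6.77 + 8.8)/2 = 12.33.
Heron's formula: area = √(12.33·3.24·5.56·3.53) ≈ 28.001.
The altitude from S has length 2·area/s ≈ 6.1609.

6.16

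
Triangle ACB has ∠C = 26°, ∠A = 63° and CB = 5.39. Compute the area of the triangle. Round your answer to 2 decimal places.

The third angle is ∠B = 180° − ∠A − ∠C = 91.00°.
Law of sines: BA = CB·sin C/sin A ≈ 2.6519.
Law of sines: AC = CB·sin B/sin A ≈ 6.0484.
Area = ½·CB·BA·sin B ≈ 7.1457.

7.15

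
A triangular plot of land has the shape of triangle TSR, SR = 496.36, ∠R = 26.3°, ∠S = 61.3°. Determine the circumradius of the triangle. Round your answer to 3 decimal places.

The third angle is ∠T = 180° − ∠S − ∠R = 92.40°.
Law of sines: RT = SR·sin S/sin T ≈ 435.76.
Law of sines: TS = SR·sin R/sin T ≈ 220.12.
Circumradius = SR/(2 sin T) ≈ 248.4.

248.398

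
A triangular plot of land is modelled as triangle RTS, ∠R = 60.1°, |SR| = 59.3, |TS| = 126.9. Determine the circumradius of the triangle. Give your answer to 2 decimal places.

Law of sines: sin T = |SR|·sin R/|TS| ≈ 0.40510.
Since |TS| ≥ |SR|, only the acute value applies: ∠T ≈ 23.90°.
Then ∠S = 180° − ∠R − ∠T ≈ 96.00°.
Law of sines gives |RT| = |TS|·sin S/sin R ≈ 145.58.
Circumradius = |TS|/(2 sin R) ≈ 73.192.

73.19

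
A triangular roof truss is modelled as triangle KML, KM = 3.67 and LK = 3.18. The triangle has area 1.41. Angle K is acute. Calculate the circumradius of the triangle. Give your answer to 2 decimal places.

R ≈ 2.00

From area = ½·LK·KM·sin K, we get sin K = 2·area/(LK·KM) ≈ 0.24163.
Taking the acute solution, ∠K ≈ 0.2440 rad.
Law of cosines then gives ML ≈ 0.96527.
Circumradius = ML/(2 sin K) ≈ 1.9974.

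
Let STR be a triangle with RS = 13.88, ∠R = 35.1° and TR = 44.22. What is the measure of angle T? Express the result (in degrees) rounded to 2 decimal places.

∠T ≈ 13.65°

By the law of cosines, ST² = TR² + RS² − 2·TR·RS·cos R = 1143.7, so ST ≈ 33.819.
Law of cosines again: cos T = (ST² + TR² − RS²)/(2·ST·TR) ≈ 0.97176, so ∠T ≈ 13.65°.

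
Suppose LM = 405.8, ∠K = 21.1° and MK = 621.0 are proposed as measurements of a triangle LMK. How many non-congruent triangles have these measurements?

2

MK·sin K = 621.0·sin(21.1°) ≈ 223.6.
Since MK sin K < LM < MK (223.6 < 405.8 < 621.0), two triangles exist.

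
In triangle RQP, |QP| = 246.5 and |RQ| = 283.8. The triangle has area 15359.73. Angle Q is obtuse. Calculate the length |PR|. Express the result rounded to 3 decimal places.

516.727

From area = ½·|RQ|·|QP|·sin Q, we get sin Q = 2·area/(|RQ|·|QP|) ≈ 0.43912.
Taking the obtuse solution, ∠Q ≈ 153.95°.
Law of cosines then gives |PR| ≈ 516.73.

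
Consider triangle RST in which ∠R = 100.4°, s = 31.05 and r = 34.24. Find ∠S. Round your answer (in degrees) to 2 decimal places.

∠S ≈ 63.12°

Law of sines: sin S = s·sin R/r ≈ 0.89194.
Since r ≥ s, only the acute value applies: ∠S ≈ 63.12°.
Then ∠T = 180° − ∠R − ∠S ≈ 16.48°.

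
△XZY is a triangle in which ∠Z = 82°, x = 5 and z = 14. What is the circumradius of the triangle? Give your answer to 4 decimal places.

Law of sines: sin X = x·sin Z/z ≈ 0.35367.
Since z ≥ x, only the acute value applies: ∠X ≈ 20.71°.
Then ∠Y = 180° − ∠Z − ∠X ≈ 77.29°.
Law of sines gives y = z·sin Y/sin Z ≈ 13.791.
Circumradius = z/(2 sin Z) ≈ 7.0688.

7.0688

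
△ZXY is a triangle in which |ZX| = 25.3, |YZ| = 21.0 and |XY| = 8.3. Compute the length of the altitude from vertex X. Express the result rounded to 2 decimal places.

7.70

Semiperimeter s = (8.3 + 21 + 25.3)/2 = 27.3.
Heron's formula: area = √(27.3·19·6.3·2) ≈ 80.843.
The altitude from X has length 2·area/|YZ| ≈ 7.6994.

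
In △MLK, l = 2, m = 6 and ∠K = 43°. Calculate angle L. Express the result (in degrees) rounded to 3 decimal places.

By the law of cosines, k² = m² + l² − 2·m·l·cos K = 22.448, so k ≈ 4.7379.
Law of cosines again: cos L = (k² + m² − l²)/(2·k·m) ≈ 0.95766, so ∠L ≈ 16.73°.

16.732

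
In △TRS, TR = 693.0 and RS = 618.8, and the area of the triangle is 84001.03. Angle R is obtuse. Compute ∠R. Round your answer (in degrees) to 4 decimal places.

156.9353

From area = ½·TR·RS·sin R, we get sin R = 2·area/(TR·RS) ≈ 0.39177.
Taking the obtuse solution, ∠R ≈ 156.94°.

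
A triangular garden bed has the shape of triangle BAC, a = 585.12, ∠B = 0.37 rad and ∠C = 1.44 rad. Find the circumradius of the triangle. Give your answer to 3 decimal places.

The third angle is ∠A = π − ∠C − ∠B = 1.332 rad.
Law of sines: b = a·sin B/sin A ≈ 217.79.
Law of sines: c = a·sin C/sin A ≈ 597.12.
Circumradius = a/(2 sin A) ≈ 301.13.

301.134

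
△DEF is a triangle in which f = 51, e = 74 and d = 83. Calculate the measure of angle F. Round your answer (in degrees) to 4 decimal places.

∠F ≈ 37.3584°

By the law of cosines, cos F = (d² + e² − f²) / (2·d·e) ≈ 0.79486, so ∠F ≈ 37.36°.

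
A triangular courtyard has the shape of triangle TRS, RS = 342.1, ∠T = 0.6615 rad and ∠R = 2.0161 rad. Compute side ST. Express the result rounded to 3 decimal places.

502.585

The third angle is ∠S = π − ∠T − ∠R = 0.4640 rad.
Law of sines: ST = RS·sin R/sin T ≈ 502.58.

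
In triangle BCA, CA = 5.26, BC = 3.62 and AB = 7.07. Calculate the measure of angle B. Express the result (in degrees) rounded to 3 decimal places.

By the law of cosines, cos B = (AB² + BC² − CA²) / (2·AB·BC) ≈ 0.69201, so ∠B ≈ 46.21°.

46.211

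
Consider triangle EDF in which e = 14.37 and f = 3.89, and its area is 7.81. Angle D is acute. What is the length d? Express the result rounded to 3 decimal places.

From area = ½·f·e·sin D, we get sin D = 2·area/(f·e) ≈ 0.27943.
Taking the acute solution, ∠D ≈ 16.23°.
Law of cosines then gives d ≈ 10.69.

10.690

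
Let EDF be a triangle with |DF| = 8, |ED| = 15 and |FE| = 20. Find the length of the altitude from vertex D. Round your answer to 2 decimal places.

5.32

Semiperimeter s = (8 + 20 + 15)/2 = 21.5.
Heron's formula: area = √(21.5·13.5·1.5·6.5) ≈ 53.197.
The altitude from D has length 2·area/|FE| ≈ 5.3197.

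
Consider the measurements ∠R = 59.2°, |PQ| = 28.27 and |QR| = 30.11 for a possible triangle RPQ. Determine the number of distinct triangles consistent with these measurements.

|QR|·sin R = 30.11·sin(59.2°) ≈ 25.86.
Since |QR| sin R < |PQ| < |QR| (25.86 < 28.27 < 30.11), two triangles exist.

2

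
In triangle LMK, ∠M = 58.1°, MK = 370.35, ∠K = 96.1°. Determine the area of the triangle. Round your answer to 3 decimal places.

area ≈ 133015.424

The third angle is ∠L = 180° − ∠M − ∠K = 25.80°.
Law of sines: KL = MK·sin M/sin L ≈ 722.41.
Law of sines: LM = MK·sin K/sin L ≈ 846.11.
Area = ½·MK·KL·sin K ≈ 1.3302e+05.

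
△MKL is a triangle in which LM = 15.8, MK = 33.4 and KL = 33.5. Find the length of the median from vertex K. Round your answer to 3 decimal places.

m_K ≈ 32.504

Median from K: ½√(2·MK² + 2·KL² − LM²) ≈ 32.504.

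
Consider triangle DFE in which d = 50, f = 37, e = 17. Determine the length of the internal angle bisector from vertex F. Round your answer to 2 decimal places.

24.31

By the law of cosines, cos F = (e² + d² − f²) / (2·e·d) ≈ 0.83529, so ∠F ≈ 33.35°.
The bisector from F has length 2·e·d·cos(∠F/2)/(e+d) ≈ 24.306.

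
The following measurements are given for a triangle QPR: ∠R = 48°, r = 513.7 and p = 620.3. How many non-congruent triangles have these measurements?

p·sin R = 620.3·sin(48°) ≈ 461.
Since p sin R < r < p (461 < 513.7 < 620.3), two triangles exist.

2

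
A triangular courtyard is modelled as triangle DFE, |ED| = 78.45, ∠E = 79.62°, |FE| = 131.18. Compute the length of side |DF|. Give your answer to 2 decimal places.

140.19

By the law of cosines, |DF|² = |FE|² + |ED|² − 2·|FE|·|ED|·cos E = 19654, so |DF| ≈ 140.19.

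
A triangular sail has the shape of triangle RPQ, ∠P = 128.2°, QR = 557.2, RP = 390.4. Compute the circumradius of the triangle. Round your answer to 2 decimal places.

Law of sines: sin Q = RP·sin P/QR ≈ 0.55061.
Since QR ≥ RP, only the acute value applies: ∠Q ≈ 33.41°.
Then ∠R = 180° − ∠P − ∠Q ≈ 18.39°.
Law of sines gives PQ = QR·sin R/sin P ≈ 223.7.
Circumradius = QR/(2 sin P) ≈ 354.52.

354.52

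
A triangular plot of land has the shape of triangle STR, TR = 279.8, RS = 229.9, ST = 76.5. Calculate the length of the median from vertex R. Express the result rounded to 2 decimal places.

253.20

Median from R: ½√(2·TR² + 2·RS² − ST²) ≈ 253.2.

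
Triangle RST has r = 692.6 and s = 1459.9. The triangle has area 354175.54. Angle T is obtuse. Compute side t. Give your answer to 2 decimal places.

2013.47

From area = ½·r·s·sin T, we get sin T = 2·area/(r·s) ≈ 0.70056.
Taking the obtuse solution, ∠T ≈ 135.53°.
Law of cosines then gives t ≈ 2013.5.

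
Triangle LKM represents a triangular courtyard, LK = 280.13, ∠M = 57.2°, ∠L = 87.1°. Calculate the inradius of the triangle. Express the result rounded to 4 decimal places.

The third angle is ∠K = 180° − ∠M − ∠L = 35.70°.
Law of sines: KM = LK·sin L/sin M ≈ 332.84.
Law of sines: ML = LK·sin K/sin M ≈ 194.47.
Area = ½·LK·KM·sin K ≈ 27204.
Semiperimeter s = (332.84+194.47+280.13)/2 = 403.72.
Inradius = area/s = 27204/403.72 ≈ 67.383.

r ≈ 67.3833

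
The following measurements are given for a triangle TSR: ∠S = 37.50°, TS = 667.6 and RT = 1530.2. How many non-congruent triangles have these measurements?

TS·sin S = 667.6·sin(37.50°) ≈ 406.4.
Since RT ≥ TS, exactly one triangle exists.

1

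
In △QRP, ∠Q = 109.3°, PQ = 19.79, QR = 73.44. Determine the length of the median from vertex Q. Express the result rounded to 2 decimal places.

By the law of cosines, RP² = PQ² + QR² − 2·PQ·QR·cos Q = 6745.8, so RP ≈ 82.133.
Median from Q: ½√(2·PQ² + 2·QR² − RP²) ≈ 34.729.

34.73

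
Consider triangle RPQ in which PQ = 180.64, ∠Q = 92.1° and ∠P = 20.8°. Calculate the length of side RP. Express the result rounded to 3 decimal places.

195.963

The third angle is ∠R = 180° − ∠P − ∠Q = 67.10°.
Law of sines: RP = PQ·sin Q/sin R ≈ 195.96.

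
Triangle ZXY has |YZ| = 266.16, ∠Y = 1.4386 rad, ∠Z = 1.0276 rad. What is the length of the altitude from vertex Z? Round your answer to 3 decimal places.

h_Z ≈ 263.838

The third angle is ∠X = π − ∠Y − ∠Z = 0.6754 rad.
Law of sines: |XY| = |YZ|·sin Z/sin X ≈ 364.44.
Law of sines: |ZX| = |YZ|·sin Y/sin X ≈ 422.
Area = ½·|YZ|·|XY|·sin Y ≈ 48076.
The altitude from Z has length 2·area/|XY| ≈ 263.84.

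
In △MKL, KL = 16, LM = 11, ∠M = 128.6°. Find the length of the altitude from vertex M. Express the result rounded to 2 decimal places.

3.56

Law of sines: sin K = LM·sin M/KL ≈ 0.53730.
Since KL ≥ LM, only the acute value applies: ∠K ≈ 32.50°.
Then ∠L = 180° − ∠M − ∠K ≈ 18.90°.
Law of sines gives MK = KL·sin L/sin M ≈ 6.6316.
Area = ½·KL·LM·sin L ≈ 28.505.
The altitude from M has length 2·area/KL ≈ 3.5631.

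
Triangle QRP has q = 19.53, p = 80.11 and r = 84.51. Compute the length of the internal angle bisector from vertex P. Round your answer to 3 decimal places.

25.922

By the law of cosines, cos P = (q² + r² − p²) / (2·q·r) ≈ 0.33498, so ∠P ≈ 70.43°.
The bisector from P has length 2·q·r·cos(∠P/2)/(q+r) ≈ 25.922.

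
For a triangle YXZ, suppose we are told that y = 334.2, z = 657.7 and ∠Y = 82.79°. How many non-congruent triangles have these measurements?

z·sin Y = 657.7·sin(82.79°) ≈ 652.5.
Since y = 334.2 < 652.5 = z sin Y, no triangle exists.

0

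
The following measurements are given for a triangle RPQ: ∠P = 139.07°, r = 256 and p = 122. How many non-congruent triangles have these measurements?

r·sin P = 256·sin(139.07°) ≈ 167.7.
Since ∠P is not acute, a triangle exists only if p > r; here p ≤ r, so there is no triangle.

0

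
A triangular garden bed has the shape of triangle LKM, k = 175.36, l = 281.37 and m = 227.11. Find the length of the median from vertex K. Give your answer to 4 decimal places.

m_K ≈ 240.1796

Median from K: ½√(2·m² + 2·l² − k²) ≈ 240.18.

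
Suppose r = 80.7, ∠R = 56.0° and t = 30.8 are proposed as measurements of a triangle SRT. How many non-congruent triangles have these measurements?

1

t·sin R = 30.8·sin(56.0°) ≈ 25.53.
Since r ≥ t, exactly one triangle exists.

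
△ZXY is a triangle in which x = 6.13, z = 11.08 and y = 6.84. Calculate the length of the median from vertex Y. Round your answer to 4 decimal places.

Median from Y: ½√(2·z² + 2·x² − y²) ≈ 8.275.

8.2750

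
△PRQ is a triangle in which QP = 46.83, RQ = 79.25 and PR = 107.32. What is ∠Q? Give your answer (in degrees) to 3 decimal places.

By the law of cosines, cos Q = (RQ² + QP² − PR²) / (2·RQ·QP) ≈ -0.41010, so ∠Q ≈ 114.21°.

∠Q ≈ 114.211°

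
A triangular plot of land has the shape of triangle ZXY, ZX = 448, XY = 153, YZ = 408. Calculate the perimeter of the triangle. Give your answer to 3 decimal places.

Perimeter = 153 + 408 + 448 = 1009.

perimeter ≈ 1009.000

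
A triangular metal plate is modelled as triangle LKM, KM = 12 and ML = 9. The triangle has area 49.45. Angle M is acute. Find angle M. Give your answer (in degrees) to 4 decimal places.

66.3111

From area = ½·KM·ML·sin M, we get sin M = 2·area/(KM·ML) ≈ 0.91574.
Taking the acute solution, ∠M ≈ 66.31°.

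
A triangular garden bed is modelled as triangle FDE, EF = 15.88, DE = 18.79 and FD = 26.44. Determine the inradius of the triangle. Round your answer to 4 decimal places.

4.8220

Semiperimeter s = (18.79 + 15.88 + 26.44)/2 = 30.555.
Heron's formula: area = √(30.555·11.765·14.675·4.115) ≈ 147.34.
Inradius = area/s = 147.34/30.555 ≈ 4.822.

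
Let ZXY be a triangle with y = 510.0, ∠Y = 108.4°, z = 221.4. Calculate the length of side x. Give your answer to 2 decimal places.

Law of sines: sin Z = z·sin Y/y ≈ 0.41192.
Since y ≥ z, only the acute value applies: ∠Z ≈ 24.33°.
Then ∠X = 180° − ∠Y − ∠Z ≈ 47.27°.
Law of sines gives x = y·sin X/sin Y ≈ 394.84.

394.84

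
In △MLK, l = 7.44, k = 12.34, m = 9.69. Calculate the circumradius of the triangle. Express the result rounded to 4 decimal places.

By the law of cosines, cos M = (l² + k² − m²) / (2·l·k) ≈ 0.61940, so ∠M ≈ 51.73°.
Circumradius = m/(2 sin M) ≈ 6.1714.

R ≈ 6.1714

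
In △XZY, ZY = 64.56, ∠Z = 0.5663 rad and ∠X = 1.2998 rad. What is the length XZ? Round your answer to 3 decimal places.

64.105

The third angle is ∠Y = π − ∠X − ∠Z = 1.2755 rad.
Law of sines: XZ = ZY·sin Y/sin X ≈ 64.105.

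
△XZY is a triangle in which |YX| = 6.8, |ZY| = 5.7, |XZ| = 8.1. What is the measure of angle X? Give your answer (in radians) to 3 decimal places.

∠X ≈ 0.766 rad

By the law of cosines, cos X = (|YX|² + |XZ|² − |ZY|²) / (2·|YX|·|XZ|) ≈ 0.72041, so ∠X ≈ 0.766 rad.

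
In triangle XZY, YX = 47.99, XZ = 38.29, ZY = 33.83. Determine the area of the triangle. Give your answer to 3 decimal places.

Semiperimeter s = (33.83 + 47.99 + 38.29)/2 = 60.055.
Heron's formula: area = √(60.055·26.225·12.065·21.765) ≈ 643.1.

643.095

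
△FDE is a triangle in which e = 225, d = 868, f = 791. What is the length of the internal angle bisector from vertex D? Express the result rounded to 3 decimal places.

By the law of cosines, cos D = (e² + f² − d²) / (2·e·f) ≈ -0.21665, so ∠D ≈ 102.51°.
The bisector from D has length 2·e·f·cos(∠D/2)/(e+f) ≈ 219.26.

t_D ≈ 219.259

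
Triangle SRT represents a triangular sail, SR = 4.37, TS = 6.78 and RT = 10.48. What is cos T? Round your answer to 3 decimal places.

By the law of cosines, cos T = (RT² + TS² − SR²) / (2·RT·TS) ≈ 0.96195, so ∠T ≈ 15.86°.

cos T ≈ 0.962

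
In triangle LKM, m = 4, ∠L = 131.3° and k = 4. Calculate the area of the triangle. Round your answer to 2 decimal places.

Area = ½·k·m·sin L ≈ 6.0101.

6.01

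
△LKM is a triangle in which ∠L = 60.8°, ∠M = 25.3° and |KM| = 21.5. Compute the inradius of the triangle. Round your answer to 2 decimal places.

The third angle is ∠K = 180° − ∠M − ∠L = 93.90°.
Law of sines: |ML| = |KM|·sin K/sin L ≈ 24.573.
Law of sines: |LK| = |KM|·sin M/sin L ≈ 10.526.
Area = ½·|KM|·|ML|·sin M ≈ 112.89.
Semiperimeter s = (21.5+24.573+10.526)/2 = 28.299.
Inradius = area/s = 112.89/28.299 ≈ 3.9891.

r ≈ 3.99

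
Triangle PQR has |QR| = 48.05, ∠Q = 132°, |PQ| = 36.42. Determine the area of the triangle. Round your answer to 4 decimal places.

Area = ½·|PQ|·|QR|·sin Q ≈ 650.24.

area ≈ 650.2447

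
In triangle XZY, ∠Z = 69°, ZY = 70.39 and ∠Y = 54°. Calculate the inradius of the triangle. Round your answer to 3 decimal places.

r ≈ 20.596

The third angle is ∠X = 180° − ∠Z − ∠Y = 57.00°.
Law of sines: YX = ZY·sin Z/sin X ≈ 78.356.
Law of sines: XZ = ZY·sin Y/sin X ≈ 67.901.
Area = ½·ZY·YX·sin Y ≈ 2231.1.
Semiperimeter s = (70.39+78.356+67.901)/2 = 108.32.
Inradius = area/s = 2231.1/108.32 ≈ 20.596.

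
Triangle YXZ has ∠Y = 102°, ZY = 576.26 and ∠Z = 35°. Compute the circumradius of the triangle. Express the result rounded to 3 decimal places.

The third angle is ∠X = 180° − ∠Z − ∠Y = 43.00°.
Law of sines: XZ = ZY·sin Y/sin X ≈ 826.49.
Law of sines: YX = ZY·sin Z/sin X ≈ 484.65.
Circumradius = ZY/(2 sin X) ≈ 422.48.

422.479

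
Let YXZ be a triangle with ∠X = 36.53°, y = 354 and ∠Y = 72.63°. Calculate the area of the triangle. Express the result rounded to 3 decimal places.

The third angle is ∠Z = 180° − ∠Y − ∠X = 70.84°.
Law of sines: x = y·sin X/sin Y ≈ 220.78.
Law of sines: z = y·sin Z/sin Y ≈ 350.37.
Area = ½·y·x·sin Z ≈ 36914.

area ≈ 36914.151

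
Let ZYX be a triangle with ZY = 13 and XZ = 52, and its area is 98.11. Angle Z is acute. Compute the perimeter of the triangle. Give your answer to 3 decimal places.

104.739

From area = ½·XZ·ZY·sin Z, we get sin Z = 2·area/(XZ·ZY) ≈ 0.29027.
Taking the acute solution, ∠Z ≈ 0.2945 rad.
Law of cosines then gives YX ≈ 39.739.
Perimeter = 39.739 + 52 + 13 = 104.74.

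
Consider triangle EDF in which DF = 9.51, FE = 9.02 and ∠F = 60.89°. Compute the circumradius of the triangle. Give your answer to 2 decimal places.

By the law of cosines, ED² = DF² + FE² − 2·DF·FE·cos F = 88.338, so ED ≈ 9.3989.
Area = ½·DF·FE·sin F ≈ 37.473.
Circumradius = ED/(2 sin F) ≈ 5.3788.

5.38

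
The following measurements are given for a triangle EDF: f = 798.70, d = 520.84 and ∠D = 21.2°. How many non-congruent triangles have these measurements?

2

f·sin D = 798.70·sin(21.2°) ≈ 288.8.
Since f sin D < d < f (288.8 < 520.84 < 798.70), two triangles exist.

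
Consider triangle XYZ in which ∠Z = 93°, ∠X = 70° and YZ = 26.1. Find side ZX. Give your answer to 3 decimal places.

The third angle is ∠Y = 180° − ∠Z − ∠X = 17.00°.
Law of sines: ZX = YZ·sin Y/sin X ≈ 8.1206.

8.121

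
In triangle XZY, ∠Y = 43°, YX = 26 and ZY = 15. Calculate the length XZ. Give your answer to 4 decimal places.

18.1809

By the law of cosines, XZ² = ZY² + YX² − 2·ZY·YX·cos Y = 330.54, so XZ ≈ 18.181.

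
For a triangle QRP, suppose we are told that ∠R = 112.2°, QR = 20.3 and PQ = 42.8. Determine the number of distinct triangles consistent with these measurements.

QR·sin R = 20.3·sin(112.2°) ≈ 18.8.
Since ∠R is not acute, a triangle exists only if PQ > QR; here PQ > QR, so there is exactly one triangle.

1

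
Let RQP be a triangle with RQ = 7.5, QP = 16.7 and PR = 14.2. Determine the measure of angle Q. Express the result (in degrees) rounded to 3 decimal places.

57.796

By the law of cosines, cos Q = (RQ² + QP² − PR²) / (2·RQ·QP) ≈ 0.53293, so ∠Q ≈ 57.80°.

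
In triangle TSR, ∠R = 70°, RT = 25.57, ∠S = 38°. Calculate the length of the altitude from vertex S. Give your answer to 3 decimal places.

The third angle is ∠T = 180° − ∠S − ∠R = 72.00°.
Law of sines: SR = RT·sin T/sin S ≈ 39.5.
Law of sines: TS = RT·sin R/sin S ≈ 39.028.
Area = ½·RT·SR·sin R ≈ 474.55.
The altitude from S has length 2·area/RT ≈ 37.118.

37.118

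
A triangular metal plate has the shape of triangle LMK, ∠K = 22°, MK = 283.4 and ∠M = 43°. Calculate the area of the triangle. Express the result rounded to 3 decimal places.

area ≈ 11320.164

The third angle is ∠L = 180° − ∠M − ∠K = 115.00°.
Law of sines: KL = MK·sin M/sin L ≈ 213.26.
Law of sines: LM = MK·sin K/sin L ≈ 117.14.
Area = ½·MK·KL·sin K ≈ 11320.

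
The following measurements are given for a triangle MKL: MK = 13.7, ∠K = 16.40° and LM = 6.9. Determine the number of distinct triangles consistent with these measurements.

MK·sin K = 13.7·sin(16.40°) ≈ 3.868.
Since MK sin K < LM < MK (3.868 < 6.9 < 13.7), two triangles exist.

2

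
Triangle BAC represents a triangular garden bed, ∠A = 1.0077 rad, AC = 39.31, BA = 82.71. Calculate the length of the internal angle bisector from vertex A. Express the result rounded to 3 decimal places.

t_A ≈ 46.669

By the law of cosines, CB² = BA² + AC² − 2·BA·AC·cos A = 4915.1, so CB ≈ 70.107.
The bisector from A has length 2·BA·AC·cos(∠A/2)/(BA+AC) ≈ 46.669.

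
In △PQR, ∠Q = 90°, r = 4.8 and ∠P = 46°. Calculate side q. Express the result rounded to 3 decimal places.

The third angle is ∠R = 180° − ∠P − ∠Q = 44.00°.
Law of sines: q = r·sin Q/sin R ≈ 6.9099.

6.910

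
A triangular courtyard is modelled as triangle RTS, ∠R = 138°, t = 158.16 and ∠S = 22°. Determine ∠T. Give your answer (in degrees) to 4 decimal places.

∠T ≈ 20.0000°

The third angle is ∠T = 180° − ∠S − ∠R = 20.00°.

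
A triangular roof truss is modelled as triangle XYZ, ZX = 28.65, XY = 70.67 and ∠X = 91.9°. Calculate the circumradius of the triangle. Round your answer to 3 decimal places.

By the law of cosines, YZ² = ZX² + XY² − 2·ZX·XY·cos X = 5949.3, so YZ ≈ 77.132.
Area = ½·ZX·XY·sin X ≈ 1011.8.
Circumradius = YZ/(2 sin X) ≈ 38.587.

38.587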